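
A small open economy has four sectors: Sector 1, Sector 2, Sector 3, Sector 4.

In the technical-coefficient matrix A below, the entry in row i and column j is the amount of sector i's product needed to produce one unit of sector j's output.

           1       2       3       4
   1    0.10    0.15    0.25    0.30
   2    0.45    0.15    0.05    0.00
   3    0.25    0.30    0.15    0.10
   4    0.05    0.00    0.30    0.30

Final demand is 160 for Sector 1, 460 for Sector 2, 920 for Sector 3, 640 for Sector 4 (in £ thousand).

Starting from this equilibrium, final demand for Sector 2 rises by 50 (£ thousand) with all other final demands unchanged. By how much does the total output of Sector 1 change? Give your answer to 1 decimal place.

Δx_1 = 29.4

I − A =
  [   0.90    -0.15    -0.25    -0.30]
  [  -0.45     0.85    -0.05     0.00]
  [  -0.25    -0.30     0.85    -0.10]
  [  -0.05     0.00    -0.30     0.70]
Compute the cofactors C_ij = (−1)^(i+j)·(3×3 minor ij) of I−A; the adjugate is their transpose:
adj(I−A) = Cᵀ =
  [ 0.469750   0.164250   0.230500   0.234250]
  [ 0.263250   0.428250   0.150000   0.134250]
  [ 0.247500   0.211500   0.475500   0.174000]
  [ 0.139625   0.102375   0.220250   0.490625]
det(I−A) = Σ_j (I−A)_1j·C_1j = (0.90)(0.469750) + (-0.15)(0.263250) + (-0.25)(0.247500) + (-0.30)(0.139625) = 0.279525
(I − A)⁻¹ = adj(I−A) / det(I−A) ≈
  [   1.6805     0.5876     0.8246     0.8380]
  [   0.9418     1.5321     0.5366     0.4803]
  [   0.8854     0.7566     1.7011     0.6225]
  [   0.4995     0.3662     0.7879     1.7552]
Δx = (I − A)⁻¹ Δd with Δd having +50 in the Sector 2 component and 0 elsewhere.
So Δx_1 = L_12 · (+50), where L_12 = adj(I−A)_12 / det(I−A) = 0.164250 / 0.279525.
Δx_1 = 0.164250 × (+50) / 0.279525 = 8.2125 / 0.279525 ≈ 29.4.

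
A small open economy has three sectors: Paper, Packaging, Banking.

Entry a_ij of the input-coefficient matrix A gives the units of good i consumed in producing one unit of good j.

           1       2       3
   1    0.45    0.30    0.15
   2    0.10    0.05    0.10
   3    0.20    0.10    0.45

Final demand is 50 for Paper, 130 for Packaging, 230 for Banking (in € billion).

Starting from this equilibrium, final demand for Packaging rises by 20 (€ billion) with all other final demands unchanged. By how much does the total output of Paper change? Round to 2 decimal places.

Δx_1 = 15.69

I − A =
  [   0.55    -0.30    -0.15]
  [  -0.10     0.95    -0.10]
  [  -0.20    -0.10     0.55]
Cofactors of I−A, C_ij = (−1)^(i+j)·(minor ij) (rows/columns in the sector order above):
  C_11 = (0.95)(0.55) − (-0.10)(-0.10) = 0.5125
  C_12 = −[(-0.10)(0.55) − (-0.10)(-0.20)] = 0.0750
  C_13 = (-0.10)(-0.10) − (0.95)(-0.20) = 0.2000
  C_21 = −[(-0.30)(0.55) − (-0.15)(-0.10)] = 0.1800
  C_22 = (0.55)(0.55) − (-0.15)(-0.20) = 0.2725
  C_23 = −[(0.55)(-0.10) − (-0.30)(-0.20)] = 0.1150
  C_31 = (-0.30)(-0.10) − (-0.15)(0.95) = 0.1725
  C_32 = −[(0.55)(-0.10) − (-0.15)(-0.10)] = 0.0700
  C_33 = (0.55)(0.95) − (-0.30)(-0.10) = 0.4925
det(I−A) = Σ_j (I−A)_1j·C_1j = (0.55)(0.5125) + (-0.30)(0.0750) + (-0.15)(0.2000) = 0.229375
adj(I−A) = Cᵀ =
  [ 0.5125   0.1800   0.1725]
  [ 0.0750   0.2725   0.0700]
  [ 0.2000   0.1150   0.4925]
(I − A)⁻¹ = adj(I−A) / det(I−A) ≈
  [   2.2343     0.7847     0.7520]
  [   0.3270     1.1880     0.3052]
  [   0.8719     0.5014     2.1471]
Δx = (I − A)⁻¹ Δd with Δd having +20 in the Packaging component and 0 elsewhere.
So Δx_1 = L_12 · (+20), where L_12 = adj(I−A)_12 / det(I−A) = 0.1800 / 0.229375.
Δx_1 = 0.1800 × (+20) / 0.229375 = 3.60 / 0.229375 ≈ 15.69.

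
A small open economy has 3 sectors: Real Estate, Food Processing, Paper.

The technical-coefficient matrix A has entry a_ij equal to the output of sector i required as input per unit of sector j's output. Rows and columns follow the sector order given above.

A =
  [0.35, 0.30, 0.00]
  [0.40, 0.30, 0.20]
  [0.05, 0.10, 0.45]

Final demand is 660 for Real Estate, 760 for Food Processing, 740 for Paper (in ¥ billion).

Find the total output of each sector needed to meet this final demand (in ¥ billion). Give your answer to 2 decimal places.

x_1 = 2441.01, x_2 = 3088.86, x_3 = 2128.97

I − A =
  [   0.65    -0.30     0.00]
  [  -0.40     0.70    -0.20]
  [  -0.05    -0.10     0.55]
Cofactors of I−A, C_ij = (−1)^(i+j)·(minor ij) (rows/columns in the sector order above):
  C_11 = (0.70)(0.55) − (-0.20)(-0.10) = 0.3650
  C_12 = −[(-0.40)(0.55) − (-0.20)(-0.05)] = 0.2300
  C_13 = (-0.40)(-0.10) − (0.70)(-0.05) = 0.0750
  C_21 = −[(-0.30)(0.55) − (0.00)(-0.10)] = 0.1650
  C_22 = (0.65)(0.55) − (0.00)(-0.05) = 0.3575
  C_23 = −[(0.65)(-0.10) − (-0.30)(-0.05)] = 0.0800
  C_31 = (-0.30)(-0.20) − (0.00)(0.70) = 0.0600
  C_32 = −[(0.65)(-0.20) − (0.00)(-0.40)] = 0.1300
  C_33 = (0.65)(0.70) − (-0.30)(-0.40) = 0.3350
det(I−A) = Σ_j (I−A)_1j·C_1j = (0.65)(0.3650) + (-0.30)(0.2300) + (0.00)(0.0750) = 0.16825
adj(I−A) = Cᵀ =
  [ 0.3650   0.1650   0.0600]
  [ 0.2300   0.3575   0.1300]
  [ 0.0750   0.0800   0.3350]
(I − A)⁻¹ = adj(I−A) / det(I−A) ≈
  [   2.1694     0.9807     0.3566]
  [   1.3670     2.1248     0.7727]
  [   0.4458     0.4755     1.9911]
x = (I − A)⁻¹ d = adj(I−A)·d / det(I−A), with det(I−A) = 0.16825:
  x_1 = (0.3650·660 + 0.1650·760 + 0.0600·740) / 0.16825 = 410.70 / 0.16825 ≈ 2441.01
  x_2 = (0.2300·660 + 0.3575·760 + 0.1300·740) / 0.16825 = 519.70 / 0.16825 ≈ 3088.86
  x_3 = (0.0750·660 + 0.0800·760 + 0.3350·740) / 0.16825 = 358.20 / 0.16825 ≈ 2128.97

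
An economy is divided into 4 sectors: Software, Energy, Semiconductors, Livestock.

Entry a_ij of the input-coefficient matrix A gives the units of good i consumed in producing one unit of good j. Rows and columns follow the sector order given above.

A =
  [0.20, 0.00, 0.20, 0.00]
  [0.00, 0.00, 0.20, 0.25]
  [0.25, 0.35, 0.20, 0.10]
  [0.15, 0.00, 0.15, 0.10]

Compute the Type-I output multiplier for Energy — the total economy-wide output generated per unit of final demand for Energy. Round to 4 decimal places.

m_2 = 1.9526

I − A =
  [   0.80     0.00    -0.20     0.00]
  [   0.00     1.00    -0.20    -0.25]
  [  -0.25    -0.35     0.80    -0.10]
  [  -0.15     0.00    -0.15     0.90]
Compute the cofactors C_ij = (−1)^(i+j)·(3×3 minor ij) of I−A; the adjugate is their transpose:
adj(I−A) = Cᵀ =
  [ 0.628875   0.063000   0.180000   0.037500]
  [ 0.087375   0.516000   0.181500   0.163500]
  [ 0.253125   0.252000   0.720000   0.150000]
  [ 0.147000   0.052500   0.150000   0.534000]
det(I−A) = Σ_j (I−A)_1j·C_1j = (0.80)(0.628875) + (0.00)(0.087375) + (-0.20)(0.253125) + (0.00)(0.147000) = 0.452475
(I − A)⁻¹ = adj(I−A) / det(I−A) ≈
  [   1.38986     0.13923     0.39781     0.08288]
  [   0.19310     1.14039     0.40113     0.36135]
  [   0.55942     0.55694     1.59125     0.33151]
  [   0.32488     0.11603     0.33151     1.18018]
The output multiplier for sector j is the column-j sum of the Leontief inverse (I − A)⁻¹ = adj(I−A) / det(I−A).
Column 2 of adj(I−A): (0.063000, 0.516000, 0.252000, 0.052500); det(I−A) = 0.452475.
m_2 = (0.063000 + 0.516000 + 0.252000 + 0.052500) / 0.452475 = 0.8835 / 0.452475 ≈ 1.9526.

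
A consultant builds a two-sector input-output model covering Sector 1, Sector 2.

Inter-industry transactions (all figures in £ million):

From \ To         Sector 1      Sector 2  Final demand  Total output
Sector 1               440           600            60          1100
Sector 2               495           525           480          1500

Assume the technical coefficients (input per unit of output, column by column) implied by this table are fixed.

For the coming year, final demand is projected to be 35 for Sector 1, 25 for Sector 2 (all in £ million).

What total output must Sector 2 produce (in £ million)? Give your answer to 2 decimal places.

Technical coefficients a_ij = z_ij / X_j:
  a_11 = 440/1100 = 0.40, a_21 = 495/1100 = 0.45
  a_12 = 600/1500 = 0.40, a_22 = 525/1500 = 0.35
I − A =
  [   0.60    -0.40]
  [  -0.45     0.65]
det(I−A) = (0.60)(0.65) − (-0.40)(-0.45) = 0.2100
adj(I−A) = [[0.65, 0.40], [0.45, 0.60]]
(I − A)⁻¹ = adj(I−A) / det(I−A) ≈
  [   3.0952     1.9048]
  [   2.1429     2.8571]
x = (I − A)⁻¹ d = adj(I−A)·d / det(I−A), with det(I−A) = 0.2100:
  x_1 = (0.65·35 + 0.40·25) / 0.2100 = 32.75 / 0.2100 ≈ 155.95
  x_2 = (0.45·35 + 0.60·25) / 0.2100 = 30.75 / 0.2100 ≈ 146.43

x_2 = 146.43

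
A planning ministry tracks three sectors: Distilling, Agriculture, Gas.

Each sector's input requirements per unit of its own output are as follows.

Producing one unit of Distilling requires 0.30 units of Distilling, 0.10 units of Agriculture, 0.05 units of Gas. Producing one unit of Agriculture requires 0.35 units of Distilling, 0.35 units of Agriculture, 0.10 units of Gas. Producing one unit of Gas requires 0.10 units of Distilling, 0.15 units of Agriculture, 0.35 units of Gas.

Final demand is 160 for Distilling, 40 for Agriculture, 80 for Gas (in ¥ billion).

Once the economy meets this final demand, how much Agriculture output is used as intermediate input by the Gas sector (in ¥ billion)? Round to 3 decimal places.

z_23 = 25.760

I − A =
  [   0.70    -0.35    -0.10]
  [  -0.10     0.65    -0.15]
  [  -0.05    -0.10     0.65]
Cofactors of I−A, C_ij = (−1)^(i+j)·(minor ij) (rows/columns in the sector order above):
  C_11 = (0.65)(0.65) − (-0.15)(-0.10) = 0.4075
  C_12 = −[(-0.10)(0.65) − (-0.15)(-0.05)] = 0.0725
  C_13 = (-0.10)(-0.10) − (0.65)(-0.05) = 0.0425
  C_21 = −[(-0.35)(0.65) − (-0.10)(-0.10)] = 0.2375
  C_22 = (0.70)(0.65) − (-0.10)(-0.05) = 0.4500
  C_23 = −[(0.70)(-0.10) − (-0.35)(-0.05)] = 0.0875
  C_31 = (-0.35)(-0.15) − (-0.10)(0.65) = 0.1175
  C_32 = −[(0.70)(-0.15) − (-0.10)(-0.10)] = 0.1150
  C_33 = (0.70)(0.65) − (-0.35)(-0.10) = 0.4200
det(I−A) = Σ_j (I−A)_1j·C_1j = (0.70)(0.4075) + (-0.35)(0.0725) + (-0.10)(0.0425) = 0.255625
adj(I−A) = Cᵀ =
  [ 0.4075   0.2375   0.1175]
  [ 0.0725   0.4500   0.1150]
  [ 0.0425   0.0875   0.4200]
(I − A)⁻¹ = adj(I−A) / det(I−A) ≈
  [   1.5941     0.9291     0.4597]
  [   0.2836     1.7604     0.4499]
  [   0.1663     0.3423     1.6430]
First solve x = (I − A)⁻¹ d = adj(I−A)·d / det(I−A); in particular x_3 = (0.0425·160 + 0.0875·40 + 0.4200·80) / 0.255625 = 43.90 / 0.255625 ≈ 171.73594.
Intermediate flow from 2 to 3: z_23 = a_23 · x_3 = 0.15 × 43.90 / 0.255625 = 6.585 / 0.255625 ≈ 25.760.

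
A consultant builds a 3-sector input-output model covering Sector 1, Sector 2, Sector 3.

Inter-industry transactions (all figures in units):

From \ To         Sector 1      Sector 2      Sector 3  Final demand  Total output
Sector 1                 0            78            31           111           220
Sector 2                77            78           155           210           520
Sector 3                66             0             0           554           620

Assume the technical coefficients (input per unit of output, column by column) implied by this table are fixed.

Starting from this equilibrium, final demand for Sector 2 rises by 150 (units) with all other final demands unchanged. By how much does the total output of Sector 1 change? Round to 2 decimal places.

Technical coefficients a_ij = z_ij / X_j:
  a_11 = 0/220 = 0.00, a_21 = 77/220 = 0.35, a_31 = 66/220 = 0.30
  a_12 = 78/520 = 0.15, a_22 = 78/520 = 0.15, a_32 = 0/520 = 0.00
  a_13 = 31/620 = 0.05, a_23 = 155/620 = 0.25, a_33 = 0/620 = 0.00
I − A =
  [   1.00    -0.15    -0.05]
  [  -0.35     0.85    -0.25]
  [  -0.30     0.00     1.00]
Cofactors of I−A, C_ij = (−1)^(i+j)·(minor ij) (rows/columns in the sector order above):
  C_11 = (0.85)(1.00) − (-0.25)(0.00) = 0.8500
  C_12 = −[(-0.35)(1.00) − (-0.25)(-0.30)] = 0.4250
  C_13 = (-0.35)(0.00) − (0.85)(-0.30) = 0.2550
  C_21 = −[(-0.15)(1.00) − (-0.05)(0.00)] = 0.1500
  C_22 = (1.00)(1.00) − (-0.05)(-0.30) = 0.9850
  C_23 = −[(1.00)(0.00) − (-0.15)(-0.30)] = 0.0450
  C_31 = (-0.15)(-0.25) − (-0.05)(0.85) = 0.0800
  C_32 = −[(1.00)(-0.25) − (-0.05)(-0.35)] = 0.2675
  C_33 = (1.00)(0.85) − (-0.15)(-0.35) = 0.7975
det(I−A) = Σ_j (I−A)_1j·C_1j = (1.00)(0.8500) + (-0.15)(0.4250) + (-0.05)(0.2550) = 0.7735
adj(I−A) = Cᵀ =
  [ 0.8500   0.1500   0.0800]
  [ 0.4250   0.9850   0.2675]
  [ 0.2550   0.0450   0.7975]
(I − A)⁻¹ = adj(I−A) / det(I−A) ≈
  [   1.0989     0.1939     0.1034]
  [   0.5495     1.2734     0.3458]
  [   0.3297     0.0582     1.0310]
Δx = (I − A)⁻¹ Δd with Δd having +150 in the Sector 2 component and 0 elsewhere.
So Δx_1 = L_12 · (+150), where L_12 = adj(I−A)_12 / det(I−A) = 0.1500 / 0.7735.
Δx_1 = 0.1500 × (+150) / 0.7735 = 22.50 / 0.7735 ≈ 29.09.

Δx_1 = 29.09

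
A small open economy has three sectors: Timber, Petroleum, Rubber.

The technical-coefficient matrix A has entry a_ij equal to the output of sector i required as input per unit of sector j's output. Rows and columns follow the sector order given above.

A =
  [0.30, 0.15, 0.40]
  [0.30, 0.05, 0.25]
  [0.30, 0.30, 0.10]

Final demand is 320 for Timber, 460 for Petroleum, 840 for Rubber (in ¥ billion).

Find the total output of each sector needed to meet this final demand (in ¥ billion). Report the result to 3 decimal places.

x_1 = 2084.532, x_2 = 1722.004, x_3 = 2202.179

I − A =
  [   0.70    -0.15    -0.40]
  [  -0.30     0.95    -0.25]
  [  -0.30    -0.30     0.90]
Cofactors of I−A, C_ij = (−1)^(i+j)·(minor ij) (rows/columns in the sector order above):
  C_11 = (0.95)(0.90) − (-0.25)(-0.30) = 0.7800
  C_12 = −[(-0.30)(0.90) − (-0.25)(-0.30)] = 0.3450
  C_13 = (-0.30)(-0.30) − (0.95)(-0.30) = 0.3750
  C_21 = −[(-0.15)(0.90) − (-0.40)(-0.30)] = 0.2550
  C_22 = (0.70)(0.90) − (-0.40)(-0.30) = 0.5100
  C_23 = −[(0.70)(-0.30) − (-0.15)(-0.30)] = 0.2550
  C_31 = (-0.15)(-0.25) − (-0.40)(0.95) = 0.4175
  C_32 = −[(0.70)(-0.25) − (-0.40)(-0.30)] = 0.2950
  C_33 = (0.70)(0.95) − (-0.15)(-0.30) = 0.6200
det(I−A) = Σ_j (I−A)_1j·C_1j = (0.70)(0.7800) + (-0.15)(0.3450) + (-0.40)(0.3750) = 0.34425
adj(I−A) = Cᵀ =
  [ 0.7800   0.2550   0.4175]
  [ 0.3450   0.5100   0.2950]
  [ 0.3750   0.2550   0.6200]
(I − A)⁻¹ = adj(I−A) / det(I−A) ≈
  [   2.2658     0.7407     1.2128]
  [   1.0022     1.4815     0.8569]
  [   1.0893     0.7407     1.8010]
x = (I − A)⁻¹ d = adj(I−A)·d / det(I−A), with det(I−A) = 0.34425:
  x_1 = (0.7800·320 + 0.2550·460 + 0.4175·840) / 0.34425 = 717.60 / 0.34425 ≈ 2084.532
  x_2 = (0.3450·320 + 0.5100·460 + 0.2950·840) / 0.34425 = 592.80 / 0.34425 ≈ 1722.004
  x_3 = (0.3750·320 + 0.2550·460 + 0.6200·840) / 0.34425 = 758.10 / 0.34425 ≈ 2202.179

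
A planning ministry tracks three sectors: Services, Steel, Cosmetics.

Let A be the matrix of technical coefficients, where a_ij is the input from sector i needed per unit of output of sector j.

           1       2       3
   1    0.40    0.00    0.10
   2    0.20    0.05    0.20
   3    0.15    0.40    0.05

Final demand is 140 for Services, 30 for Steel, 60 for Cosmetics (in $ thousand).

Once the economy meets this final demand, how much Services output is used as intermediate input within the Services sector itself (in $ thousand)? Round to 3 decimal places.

I − A =
  [   0.60     0.00    -0.10]
  [  -0.20     0.95    -0.20]
  [  -0.15    -0.40     0.95]
Cofactors of I−A, C_ij = (−1)^(i+j)·(minor ij) (rows/columns in the sector order above):
  C_11 = (0.95)(0.95) − (-0.20)(-0.40) = 0.8225
  C_12 = −[(-0.20)(0.95) − (-0.20)(-0.15)] = 0.2200
  C_13 = (-0.20)(-0.40) − (0.95)(-0.15) = 0.2225
  C_21 = −[(0.00)(0.95) − (-0.10)(-0.40)] = 0.0400
  C_22 = (0.60)(0.95) − (-0.10)(-0.15) = 0.5550
  C_23 = −[(0.60)(-0.40) − (0.00)(-0.15)] = 0.2400
  C_31 = (0.00)(-0.20) − (-0.10)(0.95) = 0.0950
  C_32 = −[(0.60)(-0.20) − (-0.10)(-0.20)] = 0.1400
  C_33 = (0.60)(0.95) − (0.00)(-0.20) = 0.5700
det(I−A) = Σ_j (I−A)_1j·C_1j = (0.60)(0.8225) + (0.00)(0.2200) + (-0.10)(0.2225) = 0.47125
adj(I−A) = Cᵀ =
  [ 0.8225   0.0400   0.0950]
  [ 0.2200   0.5550   0.1400]
  [ 0.2225   0.2400   0.5700]
(I − A)⁻¹ = adj(I−A) / det(I−A) ≈
  [   1.7454     0.0849     0.2016]
  [   0.4668     1.1777     0.2971]
  [   0.4721     0.5093     1.2095]
First solve x = (I − A)⁻¹ d = adj(I−A)·d / det(I−A); in particular x_1 = (0.8225·140 + 0.0400·30 + 0.0950·60) / 0.47125 = 122.05 / 0.47125 ≈ 258.99204.
Intermediate flow from 1 to 1: z_11 = a_11 · x_1 = 0.40 × 122.05 / 0.47125 = 48.82 / 0.47125 ≈ 103.597.

z_11 = 103.597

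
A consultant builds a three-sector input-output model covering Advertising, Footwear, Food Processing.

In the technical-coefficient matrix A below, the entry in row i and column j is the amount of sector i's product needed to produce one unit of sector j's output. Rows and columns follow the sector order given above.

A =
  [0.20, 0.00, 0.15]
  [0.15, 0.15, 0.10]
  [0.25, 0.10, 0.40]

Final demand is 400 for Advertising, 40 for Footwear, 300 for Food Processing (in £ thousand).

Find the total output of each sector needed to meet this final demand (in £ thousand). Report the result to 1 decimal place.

I − A =
  [   0.80     0.00    -0.15]
  [  -0.15     0.85    -0.10]
  [  -0.25    -0.10     0.60]
Cofactors of I−A, C_ij = (−1)^(i+j)·(minor ij) (rows/columns in the sector order above):
  C_11 = (0.85)(0.60) − (-0.10)(-0.10) = 0.5000
  C_12 = −[(-0.15)(0.60) − (-0.10)(-0.25)] = 0.1150
  C_13 = (-0.15)(-0.10) − (0.85)(-0.25) = 0.2275
  C_21 = −[(0.00)(0.60) − (-0.15)(-0.10)] = 0.0150
  C_22 = (0.80)(0.60) − (-0.15)(-0.25) = 0.4425
  C_23 = −[(0.80)(-0.10) − (0.00)(-0.25)] = 0.0800
  C_31 = (0.00)(-0.10) − (-0.15)(0.85) = 0.1275
  C_32 = −[(0.80)(-0.10) − (-0.15)(-0.15)] = 0.1025
  C_33 = (0.80)(0.85) − (0.00)(-0.15) = 0.6800
det(I−A) = Σ_j (I−A)_1j·C_1j = (0.80)(0.5000) + (0.00)(0.1150) + (-0.15)(0.2275) = 0.365875
adj(I−A) = Cᵀ =
  [ 0.5000   0.0150   0.1275]
  [ 0.1150   0.4425   0.1025]
  [ 0.2275   0.0800   0.6800]
(I − A)⁻¹ = adj(I−A) / det(I−A) ≈
  [   1.3666     0.0410     0.3485]
  [   0.3143     1.2094     0.2802]
  [   0.6218     0.2187     1.8586]
x = (I − A)⁻¹ d = adj(I−A)·d / det(I−A), with det(I−A) = 0.365875:
  x_1 = (0.5000·400 + 0.0150·40 + 0.1275·300) / 0.365875 = 238.85 / 0.365875 ≈ 652.8
  x_2 = (0.1150·400 + 0.4425·40 + 0.1025·300) / 0.365875 = 94.45 / 0.365875 ≈ 258.1
  x_3 = (0.2275·400 + 0.0800·40 + 0.6800·300) / 0.365875 = 298.20 / 0.365875 ≈ 815.0

x_1 = 652.8, x_2 = 258.1, x_3 = 815.0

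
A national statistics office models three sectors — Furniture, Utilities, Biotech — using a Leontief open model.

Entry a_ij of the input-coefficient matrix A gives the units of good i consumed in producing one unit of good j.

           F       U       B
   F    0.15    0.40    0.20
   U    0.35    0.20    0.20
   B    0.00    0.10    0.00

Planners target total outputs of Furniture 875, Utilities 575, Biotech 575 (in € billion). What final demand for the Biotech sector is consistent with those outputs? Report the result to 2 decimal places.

I − A =
  [   0.85    -0.40    -0.20]
  [  -0.35     0.80    -0.20]
  [   0.00    -0.10     1.00]
d = (I − A) x:
  d_F = (+0.85)·875 + (-0.40)·575 + (-0.20)·575 = 398.75
  d_U = (-0.35)·875 + (+0.80)·575 + (-0.20)·575 = 38.75
  d_B = (+0.00)·875 + (-0.10)·575 + (+1.00)·575 = 517.50

d_B = 517.50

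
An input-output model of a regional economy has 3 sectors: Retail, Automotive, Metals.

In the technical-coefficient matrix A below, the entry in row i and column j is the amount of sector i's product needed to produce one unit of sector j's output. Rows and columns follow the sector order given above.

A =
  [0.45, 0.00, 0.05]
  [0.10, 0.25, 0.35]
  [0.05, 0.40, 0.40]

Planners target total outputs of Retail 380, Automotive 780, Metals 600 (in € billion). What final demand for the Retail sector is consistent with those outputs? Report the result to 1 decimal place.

I − A =
  [   0.55     0.00    -0.05]
  [  -0.10     0.75    -0.35]
  [  -0.05    -0.40     0.60]
d = (I − A) x:
  d_1 = (+0.55)·380 + (+0.00)·780 + (-0.05)·600 = 179.0
  d_2 = (-0.10)·380 + (+0.75)·780 + (-0.35)·600 = 337.0
  d_3 = (-0.05)·380 + (-0.40)·780 + (+0.60)·600 = 29.0

d_1 = 179.0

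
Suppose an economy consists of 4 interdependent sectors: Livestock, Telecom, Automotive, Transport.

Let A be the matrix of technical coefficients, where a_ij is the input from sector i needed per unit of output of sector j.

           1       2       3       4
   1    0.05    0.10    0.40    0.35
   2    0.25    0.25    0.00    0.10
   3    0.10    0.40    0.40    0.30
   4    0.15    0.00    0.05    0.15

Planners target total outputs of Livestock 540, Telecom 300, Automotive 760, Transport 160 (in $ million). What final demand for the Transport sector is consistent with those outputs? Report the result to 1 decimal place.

d_4 = 17.0

I − A =
  [   0.95    -0.10    -0.40    -0.35]
  [  -0.25     0.75     0.00    -0.10]
  [  -0.10    -0.40     0.60    -0.30]
  [  -0.15     0.00    -0.05     0.85]
d = (I − A) x:
  d_1 = (+0.95)·540 + (-0.10)·300 + (-0.40)·760 + (-0.35)·160 = 123.0
  d_2 = (-0.25)·540 + (+0.75)·300 + (+0.00)·760 + (-0.10)·160 = 74.0
  d_3 = (-0.10)·540 + (-0.40)·300 + (+0.60)·760 + (-0.30)·160 = 234.0
  d_4 = (-0.15)·540 + (+0.00)·300 + (-0.05)·760 + (+0.85)·160 = 17.0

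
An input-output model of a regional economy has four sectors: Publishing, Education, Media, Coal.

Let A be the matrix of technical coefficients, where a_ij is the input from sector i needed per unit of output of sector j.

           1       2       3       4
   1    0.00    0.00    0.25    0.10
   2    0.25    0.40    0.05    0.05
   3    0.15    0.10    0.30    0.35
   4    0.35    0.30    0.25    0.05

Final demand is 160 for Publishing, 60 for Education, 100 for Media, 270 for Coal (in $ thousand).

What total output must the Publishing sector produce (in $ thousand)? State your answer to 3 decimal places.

I − A =
  [   1.00     0.00    -0.25    -0.10]
  [  -0.25     0.60    -0.05    -0.05]
  [  -0.15    -0.10     0.70    -0.35]
  [  -0.35    -0.30    -0.25     0.95]
Compute the cofactors C_ij = (−1)^(i+j)·(3×3 minor ij) of I−A; the adjugate is their transpose:
adj(I−A) = Cᵀ =
  [ 0.32475   0.07350   0.15525   0.09525]
  [ 0.17175   0.48300   0.12825   0.09075]
  [ 0.20850   0.20100   0.52650   0.22650]
  [ 0.22875   0.23250   0.23625   0.38625]
det(I−A) = Σ_j (I−A)_1j·C_1j = (1.00)(0.32475) + (0.00)(0.17175) + (-0.25)(0.20850) + (-0.10)(0.22875) = 0.24975
(I − A)⁻¹ = adj(I−A) / det(I−A) ≈
  [   1.3003     0.2943     0.6216     0.3814]
  [   0.6877     1.9339     0.5135     0.3634]
  [   0.8348     0.8048     2.1081     0.9069]
  [   0.9159     0.9309     0.9459     1.5465]
x = (I − A)⁻¹ d = adj(I−A)·d / det(I−A), with det(I−A) = 0.24975:
  x_1 = (0.32475·160 + 0.07350·60 + 0.15525·100 + 0.09525·270) / 0.24975 = 97.6125 / 0.24975 ≈ 390.841
  x_2 = (0.17175·160 + 0.48300·60 + 0.12825·100 + 0.09075·270) / 0.24975 = 93.7875 / 0.24975 ≈ 375.526
  x_3 = (0.20850·160 + 0.20100·60 + 0.52650·100 + 0.22650·270) / 0.24975 = 159.225 / 0.24975 ≈ 637.538
  x_4 = (0.22875·160 + 0.23250·60 + 0.23625·100 + 0.38625·270) / 0.24975 = 178.4625 / 0.24975 ≈ 714.565

x_1 = 390.841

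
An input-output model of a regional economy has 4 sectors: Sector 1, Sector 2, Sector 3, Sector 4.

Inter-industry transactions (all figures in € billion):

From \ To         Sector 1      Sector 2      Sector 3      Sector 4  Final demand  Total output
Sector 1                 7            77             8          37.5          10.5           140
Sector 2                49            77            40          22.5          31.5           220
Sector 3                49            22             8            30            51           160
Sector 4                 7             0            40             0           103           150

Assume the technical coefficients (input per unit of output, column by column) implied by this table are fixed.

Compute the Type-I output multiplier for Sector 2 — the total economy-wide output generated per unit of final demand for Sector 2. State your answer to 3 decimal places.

m_2 = 4.150

Technical coefficients a_ij = z_ij / X_j:
  a_11 = 7/140 = 0.05, a_21 = 49/140 = 0.35, a_31 = 49/140 = 0.35, a_41 = 7/140 = 0.05
  a_12 = 77/220 = 0.35, a_22 = 77/220 = 0.35, a_32 = 22/220 = 0.10, a_42 = 0/220 = 0.00
  a_13 = 8/160 = 0.05, a_23 = 40/160 = 0.25, a_33 = 8/160 = 0.05, a_43 = 40/160 = 0.25
  a_14 = 37.5/150 = 0.25, a_24 = 22.5/150 = 0.15, a_34 = 30/150 = 0.20, a_44 = 0/150 = 0.00
I − A =
  [   0.95    -0.35    -0.05    -0.25]
  [  -0.35     0.65    -0.25    -0.15]
  [  -0.35    -0.10     0.95    -0.20]
  [  -0.05     0.00    -0.25     1.00]
Compute the cofactors C_ij = (−1)^(i+j)·(3×3 minor ij) of I−A; the adjugate is their transpose:
adj(I−A) = Cᵀ =
  [ 0.55625   0.32625   0.17375   0.22275]
  [ 0.42525   0.80325   0.30975   0.28875]
  [ 0.26975   0.21975   0.48425   0.19725]
  [ 0.09525   0.07125   0.12975   0.40275]
det(I−A) = Σ_j (I−A)_1j·C_1j = (0.95)(0.55625) + (-0.35)(0.42525) + (-0.05)(0.26975) + (-0.25)(0.09525) = 0.3423
(I − A)⁻¹ = adj(I−A) / det(I−A) ≈
  [   1.6250     0.9531     0.5076     0.6507]
  [   1.2423     2.3466     0.9049     0.8436]
  [   0.7881     0.6420     1.4147     0.5762]
  [   0.2783     0.2082     0.3791     1.1766]
The output multiplier for sector j is the column-j sum of the Leontief inverse (I − A)⁻¹ = adj(I−A) / det(I−A).
Column 2 of adj(I−A): (0.32625, 0.80325, 0.21975, 0.07125); det(I−A) = 0.3423.
m_2 = (0.32625 + 0.80325 + 0.21975 + 0.07125) / 0.3423 = 1.4205 / 0.3423 ≈ 4.150.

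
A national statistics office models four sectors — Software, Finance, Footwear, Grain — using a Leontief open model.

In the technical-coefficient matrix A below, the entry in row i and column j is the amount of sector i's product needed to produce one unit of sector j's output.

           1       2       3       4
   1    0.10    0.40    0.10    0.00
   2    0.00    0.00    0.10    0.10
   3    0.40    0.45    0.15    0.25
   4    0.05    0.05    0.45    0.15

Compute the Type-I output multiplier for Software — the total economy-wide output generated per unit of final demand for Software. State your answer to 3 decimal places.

m_1 = 2.721

I − A =
  [   0.90    -0.40    -0.10     0.00]
  [   0.00     1.00    -0.10    -0.10]
  [  -0.40    -0.45     0.85    -0.25]
  [  -0.05    -0.05    -0.45     0.85]
Compute the cofactors C_ij = (−1)^(i+j)·(3×3 minor ij) of I−A; the adjugate is their transpose:
adj(I−A) = Cᵀ =
  [ 0.54600   0.28350   0.13650   0.07350]
  [ 0.05750   0.51375   0.11750   0.09500]
  [ 0.35275   0.49650   0.75850   0.28150]
  [ 0.22225   0.30975   0.41650   0.66850]
det(I−A) = Σ_j (I−A)_1j·C_1j = (0.90)(0.54600) + (-0.40)(0.05750) + (-0.10)(0.35275) + (0.00)(0.22225) = 0.433125
(I − A)⁻¹ = adj(I−A) / det(I−A) ≈
  [   1.2606     0.6545     0.3152     0.1697]
  [   0.1328     1.1861     0.2713     0.2193]
  [   0.8144     1.1463     1.7512     0.6499]
  [   0.5131     0.7152     0.9616     1.5434]
The output multiplier for sector j is the column-j sum of the Leontief inverse (I − A)⁻¹ = adj(I−A) / det(I−A).
Column 1 of adj(I−A): (0.54600, 0.05750, 0.35275, 0.22225); det(I−A) = 0.433125.
m_1 = (0.54600 + 0.05750 + 0.35275 + 0.22225) / 0.433125 = 1.1785 / 0.433125 ≈ 2.721.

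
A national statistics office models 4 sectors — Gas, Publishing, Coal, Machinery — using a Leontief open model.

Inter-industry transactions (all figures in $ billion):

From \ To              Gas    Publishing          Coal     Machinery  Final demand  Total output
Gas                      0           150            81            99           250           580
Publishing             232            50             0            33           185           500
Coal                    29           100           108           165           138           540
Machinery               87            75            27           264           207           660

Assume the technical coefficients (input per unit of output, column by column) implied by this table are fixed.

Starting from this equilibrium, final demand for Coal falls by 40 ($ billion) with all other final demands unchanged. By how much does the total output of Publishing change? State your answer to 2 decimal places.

Technical coefficients a_ij = z_ij / X_j:
  a_GG = 0/580 = 0.00, a_PG = 232/580 = 0.40, a_CG = 29/580 = 0.05, a_MG = 87/580 = 0.15
  a_GP = 150/500 = 0.30, a_PP = 50/500 = 0.10, a_CP = 100/500 = 0.20, a_MP = 75/500 = 0.15
  a_GC = 81/540 = 0.15, a_PC = 0/540 = 0.00, a_CC = 108/540 = 0.20, a_MC = 27/540 = 0.05
  a_GM = 99/660 = 0.15, a_PM = 33/660 = 0.05, a_CM = 165/660 = 0.25, a_MM = 264/660 = 0.40
I − A =
  [   1.00    -0.30    -0.15    -0.15]
  [  -0.40     0.90     0.00    -0.05]
  [  -0.05    -0.20     0.80    -0.25]
  [  -0.15    -0.15    -0.05     0.60]
Compute the cofactors C_ij = (−1)^(i+j)·(3×3 minor ij) of I−A; the adjugate is their transpose:
adj(I−A) = Cᵀ =
  [ 0.414250   0.183375   0.087375   0.155250]
  [ 0.193125   0.439000   0.042625   0.102625]
  [ 0.124875   0.174375   0.429000   0.224500]
  [ 0.162250   0.170125   0.068250   0.605250]
det(I−A) = Σ_j (I−A)_1j·C_1j = (1.00)(0.414250) + (-0.30)(0.193125) + (-0.15)(0.124875) + (-0.15)(0.162250) = 0.31324375
(I − A)⁻¹ = adj(I−A) / det(I−A) ≈
  [   1.3225     0.5854     0.2789     0.4956]
  [   0.6165     1.4015     0.1361     0.3276]
  [   0.3987     0.5567     1.3695     0.7167]
  [   0.5180     0.5431     0.2179     1.9322]
Δx = (I − A)⁻¹ Δd with Δd having -40 in the Coal component and 0 elsewhere.
So Δx_P = L_PC · (-40), where L_PC = adj(I−A)_PC / det(I−A) = 0.042625 / 0.31324375.
Δx_P = 0.042625 × (-40) / 0.31324375 = -1.705 / 0.31324375 ≈ -5.44.

Δx_P = -5.44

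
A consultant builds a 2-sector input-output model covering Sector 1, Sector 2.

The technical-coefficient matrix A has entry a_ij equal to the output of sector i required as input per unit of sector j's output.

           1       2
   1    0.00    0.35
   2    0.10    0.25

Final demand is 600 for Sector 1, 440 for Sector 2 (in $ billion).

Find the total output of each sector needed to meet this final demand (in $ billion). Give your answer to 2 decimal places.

x_1 = 844.76, x_2 = 699.30

I − A =
  [   1.00    -0.35]
  [  -0.10     0.75]
det(I−A) = (1.00)(0.75) − (-0.35)(-0.10) = 0.7150
adj(I−A) = [[0.75, 0.35], [0.10, 1.00]]
(I − A)⁻¹ = adj(I−A) / det(I−A) ≈
  [   1.0490     0.4895]
  [   0.1399     1.3986]
x = (I − A)⁻¹ d = adj(I−A)·d / det(I−A), with det(I−A) = 0.7150:
  x_1 = (0.75·600 + 0.35·440) / 0.7150 = 604.00 / 0.7150 ≈ 844.76
  x_2 = (0.10·600 + 1.00·440) / 0.7150 = 500.00 / 0.7150 ≈ 699.30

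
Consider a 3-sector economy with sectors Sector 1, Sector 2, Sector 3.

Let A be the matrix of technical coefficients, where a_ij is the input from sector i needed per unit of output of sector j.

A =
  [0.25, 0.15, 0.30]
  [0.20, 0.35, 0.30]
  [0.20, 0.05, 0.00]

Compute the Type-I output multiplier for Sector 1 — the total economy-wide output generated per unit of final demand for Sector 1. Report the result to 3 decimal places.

I − A =
  [   0.75    -0.15    -0.30]
  [  -0.20     0.65    -0.30]
  [  -0.20    -0.05     1.00]
Cofactors of I−A, C_ij = (−1)^(i+j)·(minor ij) (rows/columns in the sector order above):
  C_11 = (0.65)(1.00) − (-0.30)(-0.05) = 0.6350
  C_12 = −[(-0.20)(1.00) − (-0.30)(-0.20)] = 0.2600
  C_13 = (-0.20)(-0.05) − (0.65)(-0.20) = 0.1400
  C_21 = −[(-0.15)(1.00) − (-0.30)(-0.05)] = 0.1650
  C_22 = (0.75)(1.00) − (-0.30)(-0.20) = 0.6900
  C_23 = −[(0.75)(-0.05) − (-0.15)(-0.20)] = 0.0675
  C_31 = (-0.15)(-0.30) − (-0.30)(0.65) = 0.2400
  C_32 = −[(0.75)(-0.30) − (-0.30)(-0.20)] = 0.2850
  C_33 = (0.75)(0.65) − (-0.15)(-0.20) = 0.4575
det(I−A) = Σ_j (I−A)_1j·C_1j = (0.75)(0.6350) + (-0.15)(0.2600) + (-0.30)(0.1400) = 0.39525
adj(I−A) = Cᵀ =
  [ 0.6350   0.1650   0.2400]
  [ 0.2600   0.6900   0.2850]
  [ 0.1400   0.0675   0.4575]
(I − A)⁻¹ = adj(I−A) / det(I−A) ≈
  [   1.6066     0.4175     0.6072]
  [   0.6578     1.7457     0.7211]
  [   0.3542     0.1708     1.1575]
The output multiplier for sector j is the column-j sum of the Leontief inverse (I − A)⁻¹ = adj(I−A) / det(I−A).
Column 1 of adj(I−A): (0.6350, 0.2600, 0.1400); det(I−A) = 0.39525.
m_1 = (0.6350 + 0.2600 + 0.1400) / 0.39525 = 1.035 / 0.39525 ≈ 2.619.

m_1 = 2.619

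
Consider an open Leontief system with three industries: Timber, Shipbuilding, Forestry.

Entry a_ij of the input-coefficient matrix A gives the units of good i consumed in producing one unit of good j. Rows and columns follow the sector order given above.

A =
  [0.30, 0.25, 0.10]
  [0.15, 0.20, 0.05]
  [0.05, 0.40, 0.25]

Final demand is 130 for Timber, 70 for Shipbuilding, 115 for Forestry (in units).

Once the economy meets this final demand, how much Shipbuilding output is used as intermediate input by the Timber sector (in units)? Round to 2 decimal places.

I − A =
  [   0.70    -0.25    -0.10]
  [  -0.15     0.80    -0.05]
  [  -0.05    -0.40     0.75]
Cofactors of I−A, C_ij = (−1)^(i+j)·(minor ij) (rows/columns in the sector order above):
  C_11 = (0.80)(0.75) − (-0.05)(-0.40) = 0.5800
  C_12 = −[(-0.15)(0.75) − (-0.05)(-0.05)] = 0.1150
  C_13 = (-0.15)(-0.40) − (0.80)(-0.05) = 0.1000
  C_21 = −[(-0.25)(0.75) − (-0.10)(-0.40)] = 0.2275
  C_22 = (0.70)(0.75) − (-0.10)(-0.05) = 0.5200
  C_23 = −[(0.70)(-0.40) − (-0.25)(-0.05)] = 0.2925
  C_31 = (-0.25)(-0.05) − (-0.10)(0.80) = 0.0925
  C_32 = −[(0.70)(-0.05) − (-0.10)(-0.15)] = 0.0500
  C_33 = (0.70)(0.80) − (-0.25)(-0.15) = 0.5225
det(I−A) = Σ_j (I−A)_1j·C_1j = (0.70)(0.5800) + (-0.25)(0.1150) + (-0.10)(0.1000) = 0.36725
adj(I−A) = Cᵀ =
  [ 0.5800   0.2275   0.0925]
  [ 0.1150   0.5200   0.0500]
  [ 0.1000   0.2925   0.5225]
(I − A)⁻¹ = adj(I−A) / det(I−A) ≈
  [   1.5793     0.6195     0.2519]
  [   0.3131     1.4159     0.1361]
  [   0.2723     0.7965     1.4227]
First solve x = (I − A)⁻¹ d = adj(I−A)·d / det(I−A); in particular x_1 = (0.5800·130 + 0.2275·70 + 0.0925·115) / 0.36725 = 101.9625 / 0.36725 ≈ 277.6378.
Intermediate flow from 2 to 1: z_21 = a_21 · x_1 = 0.15 × 101.9625 / 0.36725 = 15.294375 / 0.36725 ≈ 41.65.

z_21 = 41.65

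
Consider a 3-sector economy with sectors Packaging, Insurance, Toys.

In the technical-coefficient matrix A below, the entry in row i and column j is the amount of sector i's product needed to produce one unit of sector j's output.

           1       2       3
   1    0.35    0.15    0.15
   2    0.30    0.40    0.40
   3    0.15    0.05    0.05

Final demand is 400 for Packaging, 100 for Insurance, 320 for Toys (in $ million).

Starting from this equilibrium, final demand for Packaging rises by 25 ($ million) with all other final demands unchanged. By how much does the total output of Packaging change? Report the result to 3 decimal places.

I − A =
  [   0.65    -0.15    -0.15]
  [  -0.30     0.60    -0.40]
  [  -0.15    -0.05     0.95]
Cofactors of I−A, C_ij = (−1)^(i+j)·(minor ij) (rows/columns in the sector order above):
  C_11 = (0.60)(0.95) − (-0.40)(-0.05) = 0.5500
  C_12 = −[(-0.30)(0.95) − (-0.40)(-0.15)] = 0.3450
  C_13 = (-0.30)(-0.05) − (0.60)(-0.15) = 0.1050
  C_21 = −[(-0.15)(0.95) − (-0.15)(-0.05)] = 0.1500
  C_22 = (0.65)(0.95) − (-0.15)(-0.15) = 0.5950
  C_23 = −[(0.65)(-0.05) − (-0.15)(-0.15)] = 0.0550
  C_31 = (-0.15)(-0.40) − (-0.15)(0.60) = 0.1500
  C_32 = −[(0.65)(-0.40) − (-0.15)(-0.30)] = 0.3050
  C_33 = (0.65)(0.60) − (-0.15)(-0.30) = 0.3450
det(I−A) = Σ_j (I−A)_1j·C_1j = (0.65)(0.5500) + (-0.15)(0.3450) + (-0.15)(0.1050) = 0.2900
adj(I−A) = Cᵀ =
  [ 0.5500   0.1500   0.1500]
  [ 0.3450   0.5950   0.3050]
  [ 0.1050   0.0550   0.3450]
(I − A)⁻¹ = adj(I−A) / det(I−A) ≈
  [   1.8966     0.5172     0.5172]
  [   1.1897     2.0517     1.0517]
  [   0.3621     0.1897     1.1897]
Δx = (I − A)⁻¹ Δd with Δd having +25 in the Packaging component and 0 elsewhere.
So Δx_1 = L_11 · (+25), where L_11 = adj(I−A)_11 / det(I−A) = 0.5500 / 0.2900.
Δx_1 = 0.5500 × (+25) / 0.2900 = 13.75 / 0.2900 ≈ 47.414.

Δx_1 = 47.414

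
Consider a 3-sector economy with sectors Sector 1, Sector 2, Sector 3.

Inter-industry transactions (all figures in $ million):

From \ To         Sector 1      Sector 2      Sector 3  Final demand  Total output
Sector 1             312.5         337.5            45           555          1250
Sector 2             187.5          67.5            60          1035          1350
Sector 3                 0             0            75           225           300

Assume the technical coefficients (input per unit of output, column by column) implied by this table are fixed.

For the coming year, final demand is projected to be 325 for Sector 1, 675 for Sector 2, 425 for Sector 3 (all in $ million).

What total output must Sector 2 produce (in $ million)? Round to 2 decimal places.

Technical coefficients a_ij = z_ij / X_j:
  a_11 = 312.5/1250 = 0.25, a_21 = 187.5/1250 = 0.15, a_31 = 0/1250 = 0.00
  a_12 = 337.5/1350 = 0.25, a_22 = 67.5/1350 = 0.05, a_32 = 0/1350 = 0.00
  a_13 = 45/300 = 0.15, a_23 = 60/300 = 0.20, a_33 = 75/300 = 0.25
I − A =
  [   0.75    -0.25    -0.15]
  [  -0.15     0.95    -0.20]
  [   0.00     0.00     0.75]
Cofactors of I−A, C_ij = (−1)^(i+j)·(minor ij) (rows/columns in the sector order above):
  C_11 = (0.95)(0.75) − (-0.20)(0.00) = 0.7125
  C_12 = −[(-0.15)(0.75) − (-0.20)(0.00)] = 0.1125
  C_13 = (-0.15)(0.00) − (0.95)(0.00) = 0.0000
  C_21 = −[(-0.25)(0.75) − (-0.15)(0.00)] = 0.1875
  C_22 = (0.75)(0.75) − (-0.15)(0.00) = 0.5625
  C_23 = −[(0.75)(0.00) − (-0.25)(0.00)] = 0.0000
  C_31 = (-0.25)(-0.20) − (-0.15)(0.95) = 0.1925
  C_32 = −[(0.75)(-0.20) − (-0.15)(-0.15)] = 0.1725
  C_33 = (0.75)(0.95) − (-0.25)(-0.15) = 0.6750
det(I−A) = Σ_j (I−A)_1j·C_1j = (0.75)(0.7125) + (-0.25)(0.1125) + (-0.15)(0.0000) = 0.50625
adj(I−A) = Cᵀ =
  [ 0.7125   0.1875   0.1925]
  [ 0.1125   0.5625   0.1725]
  [ 0.0000   0.0000   0.6750]
(I − A)⁻¹ = adj(I−A) / det(I−A) ≈
  [   1.4074     0.3704     0.3802]
  [   0.2222     1.1111     0.3407]
  [   0.0000     0.0000     1.3333]
x = (I − A)⁻¹ d = adj(I−A)·d / det(I−A), with det(I−A) = 0.50625:
  x_1 = (0.7125·325 + 0.1875·675 + 0.1925·425) / 0.50625 = 439.9375 / 0.50625 ≈ 869.01
  x_2 = (0.1125·325 + 0.5625·675 + 0.1725·425) / 0.50625 = 489.5625 / 0.50625 ≈ 967.04
  x_3 = (0.0000·325 + 0.0000·675 + 0.6750·425) / 0.50625 = 286.875 / 0.50625 ≈ 566.67

x_2 = 967.04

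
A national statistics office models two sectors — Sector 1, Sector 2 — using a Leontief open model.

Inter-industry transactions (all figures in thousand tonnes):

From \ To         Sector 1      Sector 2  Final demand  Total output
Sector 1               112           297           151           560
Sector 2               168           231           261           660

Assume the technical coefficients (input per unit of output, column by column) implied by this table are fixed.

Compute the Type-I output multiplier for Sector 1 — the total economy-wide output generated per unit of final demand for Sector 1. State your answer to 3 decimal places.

Technical coefficients a_ij = z_ij / X_j:
  a_11 = 112/560 = 0.20, a_21 = 168/560 = 0.30
  a_12 = 297/660 = 0.45, a_22 = 231/660 = 0.35
I − A =
  [   0.80    -0.45]
  [  -0.30     0.65]
det(I−A) = (0.80)(0.65) − (-0.45)(-0.30) = 0.3850
adj(I−A) = [[0.65, 0.45], [0.30, 0.80]]
(I − A)⁻¹ = adj(I−A) / det(I−A) ≈
  [   1.6883     1.1688]
  [   0.7792     2.0779]
The output multiplier for sector j is the column-j sum of the Leontief inverse (I − A)⁻¹ = adj(I−A) / det(I−A).
Column 1 of adj(I−A): (0.65, 0.30); det(I−A) = 0.3850.
m_1 = (0.65 + 0.30) / 0.3850 = 0.95 / 0.3850 ≈ 2.468.

m_1 = 2.468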